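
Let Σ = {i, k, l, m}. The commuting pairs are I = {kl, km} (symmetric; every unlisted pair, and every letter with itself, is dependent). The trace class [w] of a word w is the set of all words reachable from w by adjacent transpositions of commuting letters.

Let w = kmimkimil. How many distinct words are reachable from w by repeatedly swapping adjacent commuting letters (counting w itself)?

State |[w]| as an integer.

4

piece 0:k — minimal
piece 1:m — minimal
piece 2:i rests on {0:k, 1:m}
piece 3:m rests on {2:i}
piece 4:k rests on {2:i}
piece 5:i rests on {3:m, 4:k}
piece 6:m rests on {5:i}
piece 7:i rests on {6:m}
piece 8:l rests on {7:i}
minimal pieces: {0:k, 1:m}
ways to finish when only these pieces remain (= sum over removing one remaining piece with nothing left below it):
  1 left: {8}→1
  2 left: {7,8}→1
  3 left: {6,7,8}→1
  4 left: {5,6,7,8}→1
  5 left: {3,5,6,7,8}→1  {4,5,6,7,8}→1
  6 left: {3,4,5,6,7,8}→2
  7 left: {2,3,4,5,6,7,8}→2
  placing 0:k first → 2 extensions
  placing 1:m first → 2 extensions
total linear extensions = 4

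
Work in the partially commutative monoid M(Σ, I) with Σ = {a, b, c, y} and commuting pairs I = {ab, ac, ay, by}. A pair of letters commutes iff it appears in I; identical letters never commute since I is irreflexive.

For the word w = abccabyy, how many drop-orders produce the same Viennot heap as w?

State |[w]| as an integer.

84

0(a) covers ∅
1(b) covers ∅
2(c) covers 1:b
3(c) covers 2:c
4(a) covers 0:a
5(b) covers 3:c
6(y) covers 3:c
7(y) covers 6:y
floor of heap: 0:a, 1:b
completions by unplaced set U, small U first (add the entries for U minus each lowest piece of U):
  |U|=1: {4}:1  {5}:1  {7}:1
  |U|=2: {0,4}:1  {4,5}:2  {4,7}:2  {5,7}:2  {6,7}:1
  |U|=3: {0,4,5}:3  {0,4,7}:3  {4,5,7}:6  {4,6,7}:3  {5,6,7}:3
  |U|=4: {0,4,5,7}:12  {0,4,6,7}:6  {3,5,6,7}:3  {4,5,6,7}:12
  |U|=5: {0,4,5,6,7}:30  {2,3,5,6,7}:3  {3,4,5,6,7}:15
  |U|=6: {0,3,4,5,6,7}:45  {1,2,3,5,6,7}:3  {2,3,4,5,6,7}:18
  start at 0(a): 21
  start at 1(b): 63
sum over floor = 84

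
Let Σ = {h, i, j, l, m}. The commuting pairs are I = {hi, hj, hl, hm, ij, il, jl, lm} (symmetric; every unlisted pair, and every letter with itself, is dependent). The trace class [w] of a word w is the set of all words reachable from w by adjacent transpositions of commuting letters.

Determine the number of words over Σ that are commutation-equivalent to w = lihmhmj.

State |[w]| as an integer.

piece 0:l — minimal
piece 1:i — minimal
piece 2:h — minimal
piece 3:m rests on {1:i}
piece 4:h rests on {2:h}
piece 5:m rests on {3:m}
piece 6:j rests on {5:m}
minimal pieces: {0:l, 1:i, 2:h}
ways to finish when only these pieces remain (= sum over removing one remaining piece with nothing left below it):
  1 left: {0}→1  {4}→1  {6}→1
  2 left: {0,4}→2  {0,6}→2  {2,4}→1  {4,6}→2  {5,6}→1
  3 left: {0,2,4}→3  {0,4,6}→6  {0,5,6}→3  {2,4,6}→3  {3,5,6}→1  {4,5,6}→3
  4 left: {0,2,4,6}→12  {0,3,5,6}→4  {0,4,5,6}→12  {1,3,5,6}→1  {2,4,5,6}→6  {3,4,5,6}→4
  5 left: {0,1,3,5,6}→5  {0,2,4,5,6}→30  {0,3,4,5,6}→20  {1,3,4,5,6}→5  {2,3,4,5,6}→10
  placing 0:l first → 15 extensions
  placing 1:i first → 60 extensions
  placing 2:h first → 30 extensions
total linear extensions = 105

105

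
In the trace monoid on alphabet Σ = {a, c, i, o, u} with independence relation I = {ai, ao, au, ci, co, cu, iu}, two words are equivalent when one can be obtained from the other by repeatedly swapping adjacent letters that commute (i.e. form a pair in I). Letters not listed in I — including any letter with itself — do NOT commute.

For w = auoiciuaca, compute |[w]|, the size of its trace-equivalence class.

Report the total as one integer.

756

piece 0:a — minimal
piece 1:u — minimal
piece 2:o rests on {1:u}
piece 3:i rests on {2:o}
piece 4:c rests on {0:a}
piece 5:i rests on {3:i}
piece 6:u rests on {2:o}
piece 7:a rests on {4:c}
piece 8:c rests on {7:a}
piece 9:a rests on {8:c}
minimal pieces: {0:a, 1:u}
ways to finish when only these pieces remain (= sum over removing one remaining piece with nothing left below it):
  1 left: {5}→1  {6}→1  {9}→1
  2 left: {3,5}→1  {5,6}→2  {5,9}→2  {6,9}→2  {8,9}→1
  3 left: {3,5,6}→3  {3,5,9}→3  {5,6,9}→6  {5,8,9}→3  {6,8,9}→3  {7,8,9}→1
  4 left: {2,3,5,6}→3  {3,5,6,9}→12  {3,5,8,9}→6  {4,7,8,9}→1  {5,6,8,9}→12  {5,7,8,9}→4  {6,7,8,9}→4
  5 left: {0,4,7,8,9}→1  {1,2,3,5,6}→3  {2,3,5,6,9}→15  {3,5,6,8,9}→30  {3,5,7,8,9}→10  {4,5,7,8,9}→5  {4,6,7,8,9}→5  {5,6,7,8,9}→20
  6 left: {0,4,5,7,8,9}→6  {0,4,6,7,8,9}→6  {1,2,3,5,6,9}→18  {2,3,5,6,8,9}→45  {3,4,5,7,8,9}→15  {3,5,6,7,8,9}→60  {4,5,6,7,8,9}→30
  7 left: {0,3,4,5,7,8,9}→21  {0,4,5,6,7,8,9}→42  {1,2,3,5,6,8,9}→63  {2,3,5,6,7,8,9}→105  {3,4,5,6,7,8,9}→105
  8 left: {0,3,4,5,6,7,8,9}→168  {1,2,3,5,6,7,8,9}→168  {2,3,4,5,6,7,8,9}→210
  placing 0:a first → 378 extensions
  placing 1:u first → 378 extensions
total linear extensions = 756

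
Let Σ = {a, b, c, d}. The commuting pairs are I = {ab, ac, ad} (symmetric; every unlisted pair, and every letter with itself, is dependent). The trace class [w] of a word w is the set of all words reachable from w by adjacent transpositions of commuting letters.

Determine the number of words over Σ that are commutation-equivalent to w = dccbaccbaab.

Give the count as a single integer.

165

piece 0:d — minimal
piece 1:c rests on {0:d}
piece 2:c rests on {1:c}
piece 3:b rests on {2:c}
piece 4:a — minimal
piece 5:c rests on {3:b}
piece 6:c rests on {5:c}
piece 7:b rests on {6:c}
piece 8:a rests on {4:a}
piece 9:a rests on {8:a}
piece 10:b rests on {7:b}
minimal pieces: {0:d, 4:a}
ways to finish when only these pieces remain (= sum over removing one remaining piece with nothing left below it):
  1 left: {9}→1  {10}→1
  2 left: {7,10}→1  {8,9}→1  {9,10}→2
  3 left: {4,8,9}→1  {6,7,10}→1  {7,9,10}→3  {8,9,10}→3
  4 left: {4,8,9,10}→4  {5,6,7,10}→1  {6,7,9,10}→4  {7,8,9,10}→6
  5 left: {3,5,6,7,10}→1  {4,7,8,9,10}→10  {5,6,7,9,10}→5  {6,7,8,9,10}→10
  6 left: {2,3,5,6,7,10}→1  {3,5,6,7,9,10}→6  {4,6,7,8,9,10}→20  {5,6,7,8,9,10}→15
  7 left: {1,2,3,5,6,7,10}→1  {2,3,5,6,7,9,10}→7  {3,5,6,7,8,9,10}→21  {4,5,6,7,8,9,10}→35
  8 left: {0,1,2,3,5,6,7,10}→1  {1,2,3,5,6,7,9,10}→8  {2,3,5,6,7,8,9,10}→28  {3,4,5,6,7,8,9,10}→56
  9 left: {0,1,2,3,5,6,7,9,10}→9  {1,2,3,5,6,7,8,9,10}→36  {2,3,4,5,6,7,8,9,10}→84
  placing 0:d first → 120 extensions
  placing 4:a first → 45 extensions
total linear extensions = 165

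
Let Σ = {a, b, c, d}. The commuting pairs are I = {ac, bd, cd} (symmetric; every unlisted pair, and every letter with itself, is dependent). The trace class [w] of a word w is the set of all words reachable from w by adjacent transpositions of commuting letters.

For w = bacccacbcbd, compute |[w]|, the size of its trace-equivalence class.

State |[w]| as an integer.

80

piece 0:b — minimal
piece 1:a rests on {0:b}
piece 2:c rests on {0:b}
piece 3:c rests on {2:c}
piece 4:c rests on {3:c}
piece 5:a rests on {1:a}
piece 6:c rests on {4:c}
piece 7:b rests on {5:a, 6:c}
piece 8:c rests on {7:b}
piece 9:b rests on {8:c}
piece 10:d rests on {5:a}
minimal pieces: {0:b}
ways to finish when only these pieces remain (= sum over removing one remaining piece with nothing left below it):
  1 left: {9}→1  {10}→1
  2 left: {8,9}→1  {9,10}→2
  3 left: {7,8,9}→1  {8,9,10}→3
  4 left: {6,7,8,9}→1  {7,8,9,10}→4
  5 left: {4,6,7,8,9}→1  {5,7,8,9,10}→4  {6,7,8,9,10}→5
  6 left: {1,5,7,8,9,10}→4  {3,4,6,7,8,9}→1  {4,6,7,8,9,10}→6  {5,6,7,8,9,10}→9
  7 left: {1,5,6,7,8,9,10}→13  {2,3,4,6,7,8,9}→1  {3,4,6,7,8,9,10}→7  {4,5,6,7,8,9,10}→15
  8 left: {1,4,5,6,7,8,9,10}→28  {2,3,4,6,7,8,9,10}→8  {3,4,5,6,7,8,9,10}→22
  9 left: {1,3,4,5,6,7,8,9,10}→50  {2,3,4,5,6,7,8,9,10}→30
  placing 0:b first → 80 extensions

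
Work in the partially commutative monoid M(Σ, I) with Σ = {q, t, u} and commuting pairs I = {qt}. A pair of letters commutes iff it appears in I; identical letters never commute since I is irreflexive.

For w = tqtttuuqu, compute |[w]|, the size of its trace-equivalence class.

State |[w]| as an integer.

#0=t has no predecessor
#1=q has no predecessor
#2=t depends on [0:t]
#3=t depends on [2:t]
#4=t depends on [3:t]
#5=u depends on [1:q, 4:t]
#6=u depends on [5:u]
#7=q depends on [6:u]
#8=u depends on [7:q]
sources: [0:t, 1:q]
N(rest) = Σ N(rest − s) over sources s of rest; N(one piece) = 1:
  size 1 → [8]=1
  size 2 → [7,8]=1
  size 3 → [6,7,8]=1
  size 4 → [5,6,7,8]=1
  size 5 → [1,5,6,7,8]=1  [4,5,6,7,8]=1
  size 6 → [1,4,5,6,7,8]=2  [3,4,5,6,7,8]=1
  size 7 → [1,3,4,5,6,7,8]=3  [2,3,4,5,6,7,8]=1
  first=0(t) contributes 4
  first=1(q) contributes 1
|[w]| = 5

5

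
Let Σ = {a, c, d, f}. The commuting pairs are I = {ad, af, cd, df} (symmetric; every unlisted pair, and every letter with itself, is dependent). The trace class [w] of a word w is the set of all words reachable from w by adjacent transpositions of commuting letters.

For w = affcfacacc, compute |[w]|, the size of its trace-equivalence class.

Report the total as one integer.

0(a) covers ∅
1(f) covers ∅
2(f) covers 1:f
3(c) covers 0:a, 2:f
4(f) covers 3:c
5(a) covers 3:c
6(c) covers 4:f, 5:a
7(a) covers 6:c
8(c) covers 7:a
9(c) covers 8:c
floor of heap: 0:a, 1:f
completions by unplaced set U, small U first (add the entries for U minus each lowest piece of U):
  |U|=1: {9}:1
  |U|=2: {8,9}:1
  |U|=3: {7,8,9}:1
  |U|=4: {6,7,8,9}:1
  |U|=5: {4,6,7,8,9}:1  {5,6,7,8,9}:1
  |U|=6: {4,5,6,7,8,9}:2
  |U|=7: {3,4,5,6,7,8,9}:2
  |U|=8: {0,3,4,5,6,7,8,9}:2  {2,3,4,5,6,7,8,9}:2
  start at 0(a): 2
  start at 1(f): 4
sum over floor = 6

6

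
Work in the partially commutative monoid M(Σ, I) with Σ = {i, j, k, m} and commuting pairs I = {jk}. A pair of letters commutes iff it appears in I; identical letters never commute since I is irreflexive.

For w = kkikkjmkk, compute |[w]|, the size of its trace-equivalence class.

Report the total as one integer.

3

0(k) covers ∅
1(k) covers 0:k
2(i) covers 1:k
3(k) covers 2:i
4(k) covers 3:k
5(j) covers 2:i
6(m) covers 4:k, 5:j
7(k) covers 6:m
8(k) covers 7:k
floor of heap: 0:k
completions by unplaced set U, small U first (add the entries for U minus each lowest piece of U):
  |U|=1: {8}:1
  |U|=2: {7,8}:1
  |U|=3: {6,7,8}:1
  |U|=4: {4,6,7,8}:1  {5,6,7,8}:1
  |U|=5: {3,4,6,7,8}:1  {4,5,6,7,8}:2
  |U|=6: {3,4,5,6,7,8}:3
  |U|=7: {2,3,4,5,6,7,8}:3
  start at 0(k): 3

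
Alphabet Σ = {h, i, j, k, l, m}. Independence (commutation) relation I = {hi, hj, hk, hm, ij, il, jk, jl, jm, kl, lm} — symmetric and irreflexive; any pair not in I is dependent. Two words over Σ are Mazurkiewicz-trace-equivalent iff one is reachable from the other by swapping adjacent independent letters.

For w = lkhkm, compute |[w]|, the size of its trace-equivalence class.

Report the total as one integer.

piece 0:l — minimal
piece 1:k — minimal
piece 2:h rests on {0:l}
piece 3:k rests on {1:k}
piece 4:m rests on {3:k}
minimal pieces: {0:l, 1:k}
ways to finish when only these pieces remain (= sum over removing one remaining piece with nothing left below it):
  1 left: {2}→1  {4}→1
  2 left: {0,2}→1  {2,4}→2  {3,4}→1
  3 left: {0,2,4}→3  {1,3,4}→1  {2,3,4}→3
  placing 0:l first → 4 extensions
  placing 1:k first → 6 extensions
total linear extensions = 10

10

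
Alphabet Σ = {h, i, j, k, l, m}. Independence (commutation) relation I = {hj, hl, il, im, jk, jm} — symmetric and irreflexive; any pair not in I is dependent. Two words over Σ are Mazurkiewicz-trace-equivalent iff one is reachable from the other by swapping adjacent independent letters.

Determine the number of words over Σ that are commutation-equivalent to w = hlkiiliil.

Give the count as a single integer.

drop 0:h onto floor
drop 1:l onto floor
drop 2:k onto {0:h, 1:l}
drop 3:i onto {2:k}
drop 4:i onto {3:i}
drop 5:l onto {2:k}
drop 6:i onto {4:i}
drop 7:i onto {6:i}
drop 8:l onto {5:l}
ground layer = {0:h, 1:l}
drop-orders for the pieces not yet dropped (sum over which currently-grounded one goes next):
  1 to go: {7} 1  {8} 1
  2 to go: {5,8} 1  {6,7} 1  {7,8} 2
  3 to go: {4,6,7} 1  {5,7,8} 3  {6,7,8} 3
  4 to go: {3,4,6,7} 1  {4,6,7,8} 4  {5,6,7,8} 6
  5 to go: {3,4,6,7,8} 5  {4,5,6,7,8} 10
  6 to go: {3,4,5,6,7,8} 15
  7 to go: {2,3,4,5,6,7,8} 15
  if 0:h drops first: 15 orders
  if 1:l drops first: 15 orders
heap linearizations: 30

30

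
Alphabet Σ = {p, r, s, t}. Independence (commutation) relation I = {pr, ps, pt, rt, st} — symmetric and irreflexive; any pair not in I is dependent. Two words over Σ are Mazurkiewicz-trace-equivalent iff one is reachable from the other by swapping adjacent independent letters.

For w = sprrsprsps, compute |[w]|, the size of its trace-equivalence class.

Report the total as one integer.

drop 0:s onto floor
drop 1:p onto floor
drop 2:r onto {0:s}
drop 3:r onto {2:r}
drop 4:s onto {3:r}
drop 5:p onto {1:p}
drop 6:r onto {4:s}
drop 7:s onto {6:r}
drop 8:p onto {5:p}
drop 9:s onto {7:s}
ground layer = {0:s, 1:p}
drop-orders for the pieces not yet dropped (sum over which currently-grounded one goes next):
  1 to go: {8} 1  {9} 1
  2 to go: {5,8} 1  {7,9} 1  {8,9} 2
  3 to go: {1,5,8} 1  {5,8,9} 3  {6,7,9} 1  {7,8,9} 3
  4 to go: {1,5,8,9} 4  {4,6,7,9} 1  {5,7,8,9} 6  {6,7,8,9} 4
  5 to go: {1,5,7,8,9} 10  {3,4,6,7,9} 1  {4,6,7,8,9} 5  {5,6,7,8,9} 10
  6 to go: {1,5,6,7,8,9} 20  {2,3,4,6,7,9} 1  {3,4,6,7,8,9} 6  {4,5,6,7,8,9} 15
  7 to go: {0,2,3,4,6,7,9} 1  {1,4,5,6,7,8,9} 35  {2,3,4,6,7,8,9} 7  {3,4,5,6,7,8,9} 21
  8 to go: {0,2,3,4,6,7,8,9} 8  {1,3,4,5,6,7,8,9} 56  {2,3,4,5,6,7,8,9} 28
  if 0:s drops first: 84 orders
  if 1:p drops first: 36 orders
heap linearizations: 120

120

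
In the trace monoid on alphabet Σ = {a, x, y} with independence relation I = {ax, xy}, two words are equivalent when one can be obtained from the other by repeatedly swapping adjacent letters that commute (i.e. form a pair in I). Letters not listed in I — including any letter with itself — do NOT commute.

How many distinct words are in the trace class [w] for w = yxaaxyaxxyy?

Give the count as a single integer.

330

drop 0:y onto floor
drop 1:x onto floor
drop 2:a onto {0:y}
drop 3:a onto {2:a}
drop 4:x onto {1:x}
drop 5:y onto {3:a}
drop 6:a onto {5:y}
drop 7:x onto {4:x}
drop 8:x onto {7:x}
drop 9:y onto {6:a}
drop 10:y onto {9:y}
ground layer = {0:y, 1:x}
drop-orders for the pieces not yet dropped (sum over which currently-grounded one goes next):
  1 to go: {8} 1  {10} 1
  2 to go: {7,8} 1  {8,10} 2  {9,10} 1
  3 to go: {4,7,8} 1  {6,9,10} 1  {7,8,10} 3  {8,9,10} 3
  4 to go: {1,4,7,8} 1  {4,7,8,10} 4  {5,6,9,10} 1  {6,8,9,10} 4  {7,8,9,10} 6
  5 to go: {1,4,7,8,10} 5  {3,5,6,9,10} 1  {4,7,8,9,10} 10  {5,6,8,9,10} 5  {6,7,8,9,10} 10
  6 to go: {1,4,7,8,9,10} 15  {2,3,5,6,9,10} 1  {3,5,6,8,9,10} 6  {4,6,7,8,9,10} 20  {5,6,7,8,9,10} 15
  7 to go: {0,2,3,5,6,9,10} 1  {1,4,6,7,8,9,10} 35  {2,3,5,6,8,9,10} 7  {3,5,6,7,8,9,10} 21  {4,5,6,7,8,9,10} 35
  8 to go: {0,2,3,5,6,8,9,10} 8  {1,4,5,6,7,8,9,10} 70  {2,3,5,6,7,8,9,10} 28  {3,4,5,6,7,8,9,10} 56
  9 to go: {0,2,3,5,6,7,8,9,10} 36  {1,3,4,5,6,7,8,9,10} 126  {2,3,4,5,6,7,8,9,10} 84
  if 0:y drops first: 210 orders
  if 1:x drops first: 120 orders
heap linearizations: 330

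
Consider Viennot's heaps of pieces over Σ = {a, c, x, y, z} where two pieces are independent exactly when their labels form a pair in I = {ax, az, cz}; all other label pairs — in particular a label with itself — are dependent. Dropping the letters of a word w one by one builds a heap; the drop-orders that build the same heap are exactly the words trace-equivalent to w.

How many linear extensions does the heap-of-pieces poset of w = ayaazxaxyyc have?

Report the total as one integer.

20

0(a) covers ∅
1(y) covers 0:a
2(a) covers 1:y
3(a) covers 2:a
4(z) covers 1:y
5(x) covers 4:z
6(a) covers 3:a
7(x) covers 5:x
8(y) covers 6:a, 7:x
9(y) covers 8:y
10(c) covers 9:y
floor of heap: 0:a
completions by unplaced set U, small U first (add the entries for U minus each lowest piece of U):
  |U|=1: {10}:1
  |U|=2: {9,10}:1
  |U|=3: {8,9,10}:1
  |U|=4: {6,8,9,10}:1  {7,8,9,10}:1
  |U|=5: {3,6,8,9,10}:1  {5,7,8,9,10}:1  {6,7,8,9,10}:2
  |U|=6: {2,3,6,8,9,10}:1  {3,6,7,8,9,10}:3  {4,5,7,8,9,10}:1  {5,6,7,8,9,10}:3
  |U|=7: {2,3,6,7,8,9,10}:4  {3,5,6,7,8,9,10}:6  {4,5,6,7,8,9,10}:4
  |U|=8: {2,3,5,6,7,8,9,10}:10  {3,4,5,6,7,8,9,10}:10
  |U|=9: {2,3,4,5,6,7,8,9,10}:20
  start at 0(a): 20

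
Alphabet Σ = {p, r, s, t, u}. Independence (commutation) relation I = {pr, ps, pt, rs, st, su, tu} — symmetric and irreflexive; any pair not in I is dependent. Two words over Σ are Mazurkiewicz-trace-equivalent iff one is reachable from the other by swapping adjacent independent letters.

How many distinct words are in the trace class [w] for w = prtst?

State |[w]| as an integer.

#0=p has no predecessor
#1=r has no predecessor
#2=t depends on [1:r]
#3=s has no predecessor
#4=t depends on [2:t]
sources: [0:p, 1:r, 3:s]
N(rest) = Σ N(rest − s) over sources s of rest; N(one piece) = 1:
  size 1 → [0]=1  [3]=1  [4]=1
  size 2 → [0,3]=2  [0,4]=2  [2,4]=1  [3,4]=2
  size 3 → [0,2,4]=3  [0,3,4]=6  [1,2,4]=1  [2,3,4]=3
  first=0(p) contributes 4
  first=1(r) contributes 12
  first=3(s) contributes 4
|[w]| = 20

20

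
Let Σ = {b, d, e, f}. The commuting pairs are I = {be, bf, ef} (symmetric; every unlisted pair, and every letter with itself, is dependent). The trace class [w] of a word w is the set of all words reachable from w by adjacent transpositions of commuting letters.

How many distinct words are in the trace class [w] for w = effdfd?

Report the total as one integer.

3

#0=e has no predecessor
#1=f has no predecessor
#2=f depends on [1:f]
#3=d depends on [0:e, 2:f]
#4=f depends on [3:d]
#5=d depends on [4:f]
sources: [0:e, 1:f]
N(rest) = Σ N(rest − s) over sources s of rest; N(one piece) = 1:
  size 1 → [5]=1
  size 2 → [4,5]=1
  size 3 → [3,4,5]=1
  size 4 → [0,3,4,5]=1  [2,3,4,5]=1
  first=0(e) contributes 1
  first=1(f) contributes 2
|[w]| = 3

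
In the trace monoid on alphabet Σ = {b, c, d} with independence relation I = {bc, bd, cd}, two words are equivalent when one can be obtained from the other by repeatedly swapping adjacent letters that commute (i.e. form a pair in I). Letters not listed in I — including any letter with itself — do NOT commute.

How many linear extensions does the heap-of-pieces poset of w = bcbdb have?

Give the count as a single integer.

20

piece 0:b — minimal
piece 1:c — minimal
piece 2:b rests on {0:b}
piece 3:d — minimal
piece 4:b rests on {2:b}
minimal pieces: {0:b, 1:c, 3:d}
ways to finish when only these pieces remain (= sum over removing one remaining piece with nothing left below it):
  1 left: {1}→1  {3}→1  {4}→1
  2 left: {1,3}→2  {1,4}→2  {2,4}→1  {3,4}→2
  3 left: {0,2,4}→1  {1,2,4}→3  {1,3,4}→6  {2,3,4}→3
  placing 0:b first → 12 extensions
  placing 1:c first → 4 extensions
  placing 3:d first → 4 extensions
total linear extensions = 20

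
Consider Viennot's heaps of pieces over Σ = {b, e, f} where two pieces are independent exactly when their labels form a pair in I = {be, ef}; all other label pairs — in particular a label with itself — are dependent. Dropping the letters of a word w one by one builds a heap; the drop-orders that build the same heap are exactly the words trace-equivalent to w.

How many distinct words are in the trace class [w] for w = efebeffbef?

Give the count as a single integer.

#0=e has no predecessor
#1=f has no predecessor
#2=e depends on [0:e]
#3=b depends on [1:f]
#4=e depends on [2:e]
#5=f depends on [3:b]
#6=f depends on [5:f]
#7=b depends on [6:f]
#8=e depends on [4:e]
#9=f depends on [7:b]
sources: [0:e, 1:f]
N(rest) = Σ N(rest − s) over sources s of rest; N(one piece) = 1:
  size 1 → [8]=1  [9]=1
  size 2 → [4,8]=1  [7,9]=1  [8,9]=2
  size 3 → [2,4,8]=1  [4,8,9]=3  [6,7,9]=1  [7,8,9]=3
  size 4 → [0,2,4,8]=1  [2,4,8,9]=4  [4,7,8,9]=6  [5,6,7,9]=1  [6,7,8,9]=4
  size 5 → [0,2,4,8,9]=5  [2,4,7,8,9]=10  [3,5,6,7,9]=1  [4,6,7,8,9]=10  [5,6,7,8,9]=5
  size 6 → [0,2,4,7,8,9]=15  [1,3,5,6,7,9]=1  [2,4,6,7,8,9]=20  [3,5,6,7,8,9]=6  [4,5,6,7,8,9]=15
  size 7 → [0,2,4,6,7,8,9]=35  [1,3,5,6,7,8,9]=7  [2,4,5,6,7,8,9]=35  [3,4,5,6,7,8,9]=21
  size 8 → [0,2,4,5,6,7,8,9]=70  [1,3,4,5,6,7,8,9]=28  [2,3,4,5,6,7,8,9]=56
  first=0(e) contributes 84
  first=1(f) contributes 126
|[w]| = 210

210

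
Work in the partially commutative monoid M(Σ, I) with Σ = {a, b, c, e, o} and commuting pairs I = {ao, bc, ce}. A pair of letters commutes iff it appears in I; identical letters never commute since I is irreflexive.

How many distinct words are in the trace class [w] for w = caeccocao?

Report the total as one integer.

6

piece 0:c — minimal
piece 1:a rests on {0:c}
piece 2:e rests on {1:a}
piece 3:c rests on {1:a}
piece 4:c rests on {3:c}
piece 5:o rests on {2:e, 4:c}
piece 6:c rests on {5:o}
piece 7:a rests on {6:c}
piece 8:o rests on {6:c}
minimal pieces: {0:c}
ways to finish when only these pieces remain (= sum over removing one remaining piece with nothing left below it):
  1 left: {7}→1  {8}→1
  2 left: {7,8}→2
  3 left: {6,7,8}→2
  4 left: {5,6,7,8}→2
  5 left: {2,5,6,7,8}→2  {4,5,6,7,8}→2
  6 left: {2,4,5,6,7,8}→4  {3,4,5,6,7,8}→2
  7 left: {2,3,4,5,6,7,8}→6
  placing 0:c first → 6 extensions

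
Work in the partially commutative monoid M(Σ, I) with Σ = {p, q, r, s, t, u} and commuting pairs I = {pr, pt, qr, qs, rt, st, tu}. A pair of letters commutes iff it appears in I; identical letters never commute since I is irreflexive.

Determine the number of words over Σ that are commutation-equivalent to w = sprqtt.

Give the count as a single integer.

5

drop 0:s onto floor
drop 1:p onto {0:s}
drop 2:r onto {0:s}
drop 3:q onto {1:p}
drop 4:t onto {3:q}
drop 5:t onto {4:t}
ground layer = {0:s}
drop-orders for the pieces not yet dropped (sum over which currently-grounded one goes next):
  1 to go: {2} 1  {5} 1
  2 to go: {2,5} 2  {4,5} 1
  3 to go: {2,4,5} 3  {3,4,5} 1
  4 to go: {1,3,4,5} 1  {2,3,4,5} 4
  if 0:s drops first: 5 orders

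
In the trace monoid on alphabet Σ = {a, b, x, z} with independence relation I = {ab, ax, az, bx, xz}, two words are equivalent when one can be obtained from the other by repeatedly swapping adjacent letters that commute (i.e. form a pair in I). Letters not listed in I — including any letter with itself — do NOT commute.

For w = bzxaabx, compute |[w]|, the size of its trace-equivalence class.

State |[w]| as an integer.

210

piece 0:b — minimal
piece 1:z rests on {0:b}
piece 2:x — minimal
piece 3:a — minimal
piece 4:a rests on {3:a}
piece 5:b rests on {1:z}
piece 6:x rests on {2:x}
minimal pieces: {0:b, 2:x, 3:a}
ways to finish when only these pieces remain (= sum over removing one remaining piece with nothing left below it):
  1 left: {4}→1  {5}→1  {6}→1
  2 left: {1,5}→1  {2,6}→1  {3,4}→1  {4,5}→2  {4,6}→2  {5,6}→2
  3 left: {0,1,5}→1  {1,4,5}→3  {1,5,6}→3  {2,4,6}→3  {2,5,6}→3  {3,4,5}→3  {3,4,6}→3  {4,5,6}→6
  4 left: {0,1,4,5}→4  {0,1,5,6}→4  {1,2,5,6}→6  {1,3,4,5}→6  {1,4,5,6}→12  {2,3,4,6}→6  {2,4,5,6}→12  {3,4,5,6}→12
  5 left: {0,1,2,5,6}→10  {0,1,3,4,5}→10  {0,1,4,5,6}→20  {1,2,4,5,6}→30  {1,3,4,5,6}→30  {2,3,4,5,6}→30
  placing 0:b first → 90 extensions
  placing 2:x first → 60 extensions
  placing 3:a first → 60 extensions
total linear extensions = 210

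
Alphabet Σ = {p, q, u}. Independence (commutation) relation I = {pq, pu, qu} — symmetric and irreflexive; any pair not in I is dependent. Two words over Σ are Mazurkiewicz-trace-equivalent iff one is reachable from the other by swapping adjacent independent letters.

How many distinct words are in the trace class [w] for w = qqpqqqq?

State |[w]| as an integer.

7

piece 0:q — minimal
piece 1:q rests on {0:q}
piece 2:p — minimal
piece 3:q rests on {1:q}
piece 4:q rests on {3:q}
piece 5:q rests on {4:q}
piece 6:q rests on {5:q}
minimal pieces: {0:q, 2:p}
ways to finish when only these pieces remain (= sum over removing one remaining piece with nothing left below it):
  1 left: {2}→1  {6}→1
  2 left: {2,6}→2  {5,6}→1
  3 left: {2,5,6}→3  {4,5,6}→1
  4 left: {2,4,5,6}→4  {3,4,5,6}→1
  5 left: {1,3,4,5,6}→1  {2,3,4,5,6}→5
  placing 0:q first → 6 extensions
  placing 2:p first → 1 extensions
total linear extensions = 7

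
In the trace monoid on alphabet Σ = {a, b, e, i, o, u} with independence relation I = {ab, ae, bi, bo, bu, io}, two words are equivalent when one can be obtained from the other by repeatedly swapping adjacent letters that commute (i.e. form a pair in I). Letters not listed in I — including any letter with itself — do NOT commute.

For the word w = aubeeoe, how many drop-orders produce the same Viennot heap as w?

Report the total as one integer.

piece 0:a — minimal
piece 1:u rests on {0:a}
piece 2:b — minimal
piece 3:e rests on {1:u, 2:b}
piece 4:e rests on {3:e}
piece 5:o rests on {4:e}
piece 6:e rests on {5:o}
minimal pieces: {0:a, 2:b}
ways to finish when only these pieces remain (= sum over removing one remaining piece with nothing left below it):
  1 left: {6}→1
  2 left: {5,6}→1
  3 left: {4,5,6}→1
  4 left: {3,4,5,6}→1
  5 left: {1,3,4,5,6}→1  {2,3,4,5,6}→1
  placing 0:a first → 2 extensions
  placing 2:b first → 1 extensions
total linear extensions = 3

3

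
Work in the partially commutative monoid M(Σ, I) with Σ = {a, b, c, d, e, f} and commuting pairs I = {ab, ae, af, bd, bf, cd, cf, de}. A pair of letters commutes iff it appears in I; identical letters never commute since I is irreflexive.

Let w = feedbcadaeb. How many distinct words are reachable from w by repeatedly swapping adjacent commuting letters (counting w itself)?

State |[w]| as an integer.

#0=f has no predecessor
#1=e depends on [0:f]
#2=e depends on [1:e]
#3=d depends on [0:f]
#4=b depends on [2:e]
#5=c depends on [4:b]
#6=a depends on [3:d, 5:c]
#7=d depends on [6:a]
#8=a depends on [7:d]
#9=e depends on [5:c]
#10=b depends on [9:e]
sources: [0:f]
N(rest) = Σ N(rest − s) over sources s of rest; N(one piece) = 1:
  size 1 → [8]=1  [10]=1
  size 2 → [7,8]=1  [8,10]=2  [9,10]=1
  size 3 → [6,7,8]=1  [7,8,10]=3  [8,9,10]=3
  size 4 → [3,6,7,8]=1  [6,7,8,10]=4  [7,8,9,10]=6
  size 5 → [3,6,7,8,10]=5  [6,7,8,9,10]=10
  size 6 → [3,6,7,8,9,10]=15  [5,6,7,8,9,10]=10
  size 7 → [3,5,6,7,8,9,10]=25  [4,5,6,7,8,9,10]=10
  size 8 → [2,4,5,6,7,8,9,10]=10  [3,4,5,6,7,8,9,10]=35
  size 9 → [1,2,4,5,6,7,8,9,10]=10  [2,3,4,5,6,7,8,9,10]=45
  first=0(f) contributes 55

55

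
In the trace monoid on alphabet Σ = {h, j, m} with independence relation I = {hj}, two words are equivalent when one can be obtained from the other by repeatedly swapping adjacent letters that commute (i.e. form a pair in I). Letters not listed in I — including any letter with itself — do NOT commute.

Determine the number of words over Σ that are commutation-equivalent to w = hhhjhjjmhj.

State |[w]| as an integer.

0(h) covers ∅
1(h) covers 0:h
2(h) covers 1:h
3(j) covers ∅
4(h) covers 2:h
5(j) covers 3:j
6(j) covers 5:j
7(m) covers 4:h, 6:j
8(h) covers 7:m
9(j) covers 7:m
floor of heap: 0:h, 3:j
completions by unplaced set U, small U first (add the entries for U minus each lowest piece of U):
  |U|=1: {8}:1  {9}:1
  |U|=2: {8,9}:2
  |U|=3: {7,8,9}:2
  |U|=4: {4,7,8,9}:2  {6,7,8,9}:2
  |U|=5: {2,4,7,8,9}:2  {4,6,7,8,9}:4  {5,6,7,8,9}:2
  |U|=6: {1,2,4,7,8,9}:2  {2,4,6,7,8,9}:6  {3,5,6,7,8,9}:2  {4,5,6,7,8,9}:6
  |U|=7: {0,1,2,4,7,8,9}:2  {1,2,4,6,7,8,9}:8  {2,4,5,6,7,8,9}:12  {3,4,5,6,7,8,9}:8
  |U|=8: {0,1,2,4,6,7,8,9}:10  {1,2,4,5,6,7,8,9}:20  {2,3,4,5,6,7,8,9}:20
  start at 0(h): 40
  start at 3(j): 30
sum over floor = 70

70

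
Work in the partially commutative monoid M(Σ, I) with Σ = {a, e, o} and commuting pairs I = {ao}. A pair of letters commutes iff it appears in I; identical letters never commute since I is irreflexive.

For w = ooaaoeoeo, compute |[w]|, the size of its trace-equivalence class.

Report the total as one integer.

piece 0:o — minimal
piece 1:o rests on {0:o}
piece 2:a — minimal
piece 3:a rests on {2:a}
piece 4:o rests on {1:o}
piece 5:e rests on {3:a, 4:o}
piece 6:o rests on {5:e}
piece 7:e rests on {6:o}
piece 8:o rests on {7:e}
minimal pieces: {0:o, 2:a}
ways to finish when only these pieces remain (= sum over removing one remaining piece with nothing left below it):
  1 left: {8}→1
  2 left: {7,8}→1
  3 left: {6,7,8}→1
  4 left: {5,6,7,8}→1
  5 left: {3,5,6,7,8}→1  {4,5,6,7,8}→1
  6 left: {1,4,5,6,7,8}→1  {2,3,5,6,7,8}→1  {3,4,5,6,7,8}→2
  7 left: {0,1,4,5,6,7,8}→1  {1,3,4,5,6,7,8}→3  {2,3,4,5,6,7,8}→3
  placing 0:o first → 6 extensions
  placing 2:a first → 4 extensions
total linear extensions = 10

10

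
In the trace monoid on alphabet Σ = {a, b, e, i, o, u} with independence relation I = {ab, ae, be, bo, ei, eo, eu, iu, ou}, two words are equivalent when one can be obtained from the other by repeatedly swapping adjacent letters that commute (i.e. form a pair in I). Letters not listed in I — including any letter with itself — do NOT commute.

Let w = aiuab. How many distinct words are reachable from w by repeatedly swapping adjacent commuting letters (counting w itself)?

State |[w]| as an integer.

piece 0:a — minimal
piece 1:i rests on {0:a}
piece 2:u rests on {0:a}
piece 3:a rests on {1:i, 2:u}
piece 4:b rests on {1:i, 2:u}
minimal pieces: {0:a}
ways to finish when only these pieces remain (= sum over removing one remaining piece with nothing left below it):
  1 left: {3}→1  {4}→1
  2 left: {3,4}→2
  3 left: {1,3,4}→2  {2,3,4}→2
  placing 0:a first → 4 extensions

4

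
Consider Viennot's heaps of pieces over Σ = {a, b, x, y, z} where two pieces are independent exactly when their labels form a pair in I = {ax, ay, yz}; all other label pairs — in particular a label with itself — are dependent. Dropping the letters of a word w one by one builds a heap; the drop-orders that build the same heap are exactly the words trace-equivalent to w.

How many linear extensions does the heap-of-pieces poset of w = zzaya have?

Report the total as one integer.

5

drop 0:z onto floor
drop 1:z onto {0:z}
drop 2:a onto {1:z}
drop 3:y onto floor
drop 4:a onto {2:a}
ground layer = {0:z, 3:y}
drop-orders for the pieces not yet dropped (sum over which currently-grounded one goes next):
  1 to go: {3} 1  {4} 1
  2 to go: {2,4} 1  {3,4} 2
  3 to go: {1,2,4} 1  {2,3,4} 3
  if 0:z drops first: 4 orders
  if 3:y drops first: 1 orders
heap linearizations: 5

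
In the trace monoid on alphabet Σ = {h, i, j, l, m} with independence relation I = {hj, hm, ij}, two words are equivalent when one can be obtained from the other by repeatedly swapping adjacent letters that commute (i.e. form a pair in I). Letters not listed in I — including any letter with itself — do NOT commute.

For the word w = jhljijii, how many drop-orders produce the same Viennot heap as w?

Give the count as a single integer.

20

drop 0:j onto floor
drop 1:h onto floor
drop 2:l onto {0:j, 1:h}
drop 3:j onto {2:l}
drop 4:i onto {2:l}
drop 5:j onto {3:j}
drop 6:i onto {4:i}
drop 7:i onto {6:i}
ground layer = {0:j, 1:h}
drop-orders for the pieces not yet dropped (sum over which currently-grounded one goes next):
  1 to go: {5} 1  {7} 1
  2 to go: {3,5} 1  {5,7} 2  {6,7} 1
  3 to go: {3,5,7} 3  {4,6,7} 1  {5,6,7} 3
  4 to go: {3,5,6,7} 6  {4,5,6,7} 4
  5 to go: {3,4,5,6,7} 10
  6 to go: {2,3,4,5,6,7} 10
  if 0:j drops first: 10 orders
  if 1:h drops first: 10 orders
heap linearizations: 20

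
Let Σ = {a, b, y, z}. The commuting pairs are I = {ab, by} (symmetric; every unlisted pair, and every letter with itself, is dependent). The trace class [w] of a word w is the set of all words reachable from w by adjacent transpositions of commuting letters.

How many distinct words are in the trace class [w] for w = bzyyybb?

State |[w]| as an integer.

#0=b has no predecessor
#1=z depends on [0:b]
#2=y depends on [1:z]
#3=y depends on [2:y]
#4=y depends on [3:y]
#5=b depends on [1:z]
#6=b depends on [5:b]
sources: [0:b]
N(rest) = Σ N(rest − s) over sources s of rest; N(one piece) = 1:
  size 1 → [4]=1  [6]=1
  size 2 → [3,4]=1  [4,6]=2  [5,6]=1
  size 3 → [2,3,4]=1  [3,4,6]=3  [4,5,6]=3
  size 4 → [2,3,4,6]=4  [3,4,5,6]=6
  size 5 → [2,3,4,5,6]=10
  first=0(b) contributes 10

10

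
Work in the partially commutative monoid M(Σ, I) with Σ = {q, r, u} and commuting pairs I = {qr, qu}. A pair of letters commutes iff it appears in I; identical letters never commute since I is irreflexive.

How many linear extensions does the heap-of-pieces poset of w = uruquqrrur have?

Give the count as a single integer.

45

drop 0:u onto floor
drop 1:r onto {0:u}
drop 2:u onto {1:r}
drop 3:q onto floor
drop 4:u onto {2:u}
drop 5:q onto {3:q}
drop 6:r onto {4:u}
drop 7:r onto {6:r}
drop 8:u onto {7:r}
drop 9:r onto {8:u}
ground layer = {0:u, 3:q}
drop-orders for the pieces not yet dropped (sum over which currently-grounded one goes next):
  1 to go: {5} 1  {9} 1
  2 to go: {3,5} 1  {5,9} 2  {8,9} 1
  3 to go: {3,5,9} 3  {5,8,9} 3  {7,8,9} 1
  4 to go: {3,5,8,9} 6  {5,7,8,9} 4  {6,7,8,9} 1
  5 to go: {3,5,7,8,9} 10  {4,6,7,8,9} 1  {5,6,7,8,9} 5
  6 to go: {2,4,6,7,8,9} 1  {3,5,6,7,8,9} 15  {4,5,6,7,8,9} 6
  7 to go: {1,2,4,6,7,8,9} 1  {2,4,5,6,7,8,9} 7  {3,4,5,6,7,8,9} 21
  8 to go: {0,1,2,4,6,7,8,9} 1  {1,2,4,5,6,7,8,9} 8  {2,3,4,5,6,7,8,9} 28
  if 0:u drops first: 36 orders
  if 3:q drops first: 9 orders
heap linearizations: 45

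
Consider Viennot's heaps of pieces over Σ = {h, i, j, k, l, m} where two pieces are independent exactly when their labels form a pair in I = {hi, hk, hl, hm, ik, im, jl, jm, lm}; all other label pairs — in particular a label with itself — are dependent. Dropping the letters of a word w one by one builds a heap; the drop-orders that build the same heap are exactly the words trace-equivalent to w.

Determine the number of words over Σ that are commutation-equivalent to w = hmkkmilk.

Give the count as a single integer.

drop 0:h onto floor
drop 1:m onto floor
drop 2:k onto {1:m}
drop 3:k onto {2:k}
drop 4:m onto {3:k}
drop 5:i onto floor
drop 6:l onto {3:k, 5:i}
drop 7:k onto {4:m, 6:l}
ground layer = {0:h, 1:m, 5:i}
drop-orders for the pieces not yet dropped (sum over which currently-grounded one goes next):
  1 to go: {0} 1  {7} 1
  2 to go: {0,7} 2  {4,7} 1  {6,7} 1
  3 to go: {0,4,7} 3  {0,6,7} 3  {4,6,7} 2  {5,6,7} 1
  4 to go: {0,4,6,7} 8  {0,5,6,7} 4  {3,4,6,7} 2  {4,5,6,7} 3
  5 to go: {0,3,4,6,7} 10  {0,4,5,6,7} 15  {2,3,4,6,7} 2  {3,4,5,6,7} 5
  6 to go: {0,2,3,4,6,7} 12  {0,3,4,5,6,7} 30  {1,2,3,4,6,7} 2  {2,3,4,5,6,7} 7
  if 0:h drops first: 9 orders
  if 1:m drops first: 49 orders
  if 5:i drops first: 14 orders
heap linearizations: 72

72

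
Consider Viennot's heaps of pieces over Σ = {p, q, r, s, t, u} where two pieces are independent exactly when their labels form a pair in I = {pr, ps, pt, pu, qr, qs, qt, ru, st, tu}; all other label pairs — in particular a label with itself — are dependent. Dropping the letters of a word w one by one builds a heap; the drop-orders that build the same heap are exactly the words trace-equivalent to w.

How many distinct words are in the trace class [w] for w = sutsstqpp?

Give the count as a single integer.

360

#0=s has no predecessor
#1=u depends on [0:s]
#2=t has no predecessor
#3=s depends on [1:u]
#4=s depends on [3:s]
#5=t depends on [2:t]
#6=q depends on [1:u]
#7=p depends on [6:q]
#8=p depends on [7:p]
sources: [0:s, 2:t]
N(rest) = Σ N(rest − s) over sources s of rest; N(one piece) = 1:
  size 1 → [4]=1  [5]=1  [8]=1
  size 2 → [2,5]=1  [3,4]=1  [4,5]=2  [4,8]=2  [5,8]=2  [7,8]=1
  size 3 → [2,4,5]=3  [2,5,8]=3  [3,4,5]=3  [3,4,8]=3  [4,5,8]=6  [4,7,8]=3  [5,7,8]=3  [6,7,8]=1
  size 4 → [2,3,4,5]=6  [2,4,5,8]=12  [2,5,7,8]=6  [3,4,5,8]=12  [3,4,7,8]=6  [4,5,7,8]=12  [4,6,7,8]=4  [5,6,7,8]=4
  size 5 → [2,3,4,5,8]=30  [2,4,5,7,8]=30  [2,5,6,7,8]=10  [3,4,5,7,8]=30  [3,4,6,7,8]=10  [4,5,6,7,8]=20
  size 6 → [1,3,4,6,7,8]=10  [2,3,4,5,7,8]=90  [2,4,5,6,7,8]=60  [3,4,5,6,7,8]=60
  size 7 → [0,1,3,4,6,7,8]=10  [1,3,4,5,6,7,8]=70  [2,3,4,5,6,7,8]=210
  first=0(s) contributes 280
  first=2(t) contributes 80
|[w]| = 360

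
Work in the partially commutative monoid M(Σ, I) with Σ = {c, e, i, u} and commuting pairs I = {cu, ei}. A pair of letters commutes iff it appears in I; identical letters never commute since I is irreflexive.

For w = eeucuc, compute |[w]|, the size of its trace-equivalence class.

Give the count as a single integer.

6

piece 0:e — minimal
piece 1:e rests on {0:e}
piece 2:u rests on {1:e}
piece 3:c rests on {1:e}
piece 4:u rests on {2:u}
piece 5:c rests on {3:c}
minimal pieces: {0:e}
ways to finish when only these pieces remain (= sum over removing one remaining piece with nothing left below it):
  1 left: {4}→1  {5}→1
  2 left: {2,4}→1  {3,5}→1  {4,5}→2
  3 left: {2,4,5}→3  {3,4,5}→3
  4 left: {2,3,4,5}→6
  placing 0:e first → 6 extensions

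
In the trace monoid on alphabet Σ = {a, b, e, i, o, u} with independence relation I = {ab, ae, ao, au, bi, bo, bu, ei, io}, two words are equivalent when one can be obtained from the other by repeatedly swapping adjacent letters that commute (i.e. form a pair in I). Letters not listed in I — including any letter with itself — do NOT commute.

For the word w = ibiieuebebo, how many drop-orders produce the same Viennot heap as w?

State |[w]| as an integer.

20

#0=i has no predecessor
#1=b has no predecessor
#2=i depends on [0:i]
#3=i depends on [2:i]
#4=e depends on [1:b]
#5=u depends on [3:i, 4:e]
#6=e depends on [5:u]
#7=b depends on [6:e]
#8=e depends on [7:b]
#9=b depends on [8:e]
#10=o depends on [8:e]
sources: [0:i, 1:b]
N(rest) = Σ N(rest − s) over sources s of rest; N(one piece) = 1:
  size 1 → [9]=1  [10]=1
  size 2 → [9,10]=2
  size 3 → [8,9,10]=2
  size 4 → [7,8,9,10]=2
  size 5 → [6,7,8,9,10]=2
  size 6 → [5,6,7,8,9,10]=2
  size 7 → [3,5,6,7,8,9,10]=2  [4,5,6,7,8,9,10]=2
  size 8 → [1,4,5,6,7,8,9,10]=2  [2,3,5,6,7,8,9,10]=2  [3,4,5,6,7,8,9,10]=4
  size 9 → [0,2,3,5,6,7,8,9,10]=2  [1,3,4,5,6,7,8,9,10]=6  [2,3,4,5,6,7,8,9,10]=6
  first=0(i) contributes 12
  first=1(b) contributes 8
|[w]| = 20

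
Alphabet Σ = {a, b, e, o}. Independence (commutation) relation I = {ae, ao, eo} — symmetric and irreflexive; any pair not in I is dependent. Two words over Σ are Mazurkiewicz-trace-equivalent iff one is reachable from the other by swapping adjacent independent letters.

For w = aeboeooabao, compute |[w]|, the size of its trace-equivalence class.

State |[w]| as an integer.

#0=a has no predecessor
#1=e has no predecessor
#2=b depends on [0:a, 1:e]
#3=o depends on [2:b]
#4=e depends on [2:b]
#5=o depends on [3:o]
#6=o depends on [5:o]
#7=a depends on [2:b]
#8=b depends on [4:e, 6:o, 7:a]
#9=a depends on [8:b]
#10=o depends on [8:b]
sources: [0:a, 1:e]
N(rest) = Σ N(rest − s) over sources s of rest; N(one piece) = 1:
  size 1 → [9]=1  [10]=1
  size 2 → [9,10]=2
  size 3 → [8,9,10]=2
  size 4 → [4,8,9,10]=2  [6,8,9,10]=2  [7,8,9,10]=2
  size 5 → [4,6,8,9,10]=4  [4,7,8,9,10]=4  [5,6,8,9,10]=2  [6,7,8,9,10]=4
  size 6 → [3,5,6,8,9,10]=2  [4,5,6,8,9,10]=6  [4,6,7,8,9,10]=12  [5,6,7,8,9,10]=6
  size 7 → [3,4,5,6,8,9,10]=8  [3,5,6,7,8,9,10]=8  [4,5,6,7,8,9,10]=24
  size 8 → [3,4,5,6,7,8,9,10]=40
  size 9 → [2,3,4,5,6,7,8,9,10]=40
  first=0(a) contributes 40
  first=1(e) contributes 40
|[w]| = 80

80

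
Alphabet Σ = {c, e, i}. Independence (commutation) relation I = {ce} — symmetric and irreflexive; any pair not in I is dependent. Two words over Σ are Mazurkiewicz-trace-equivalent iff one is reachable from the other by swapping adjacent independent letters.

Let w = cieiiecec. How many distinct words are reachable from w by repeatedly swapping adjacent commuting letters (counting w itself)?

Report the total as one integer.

#0=c has no predecessor
#1=i depends on [0:c]
#2=e depends on [1:i]
#3=i depends on [2:e]
#4=i depends on [3:i]
#5=e depends on [4:i]
#6=c depends on [4:i]
#7=e depends on [5:e]
#8=c depends on [6:c]
sources: [0:c]
N(rest) = Σ N(rest − s) over sources s of rest; N(one piece) = 1:
  size 1 → [7]=1  [8]=1
  size 2 → [5,7]=1  [6,8]=1  [7,8]=2
  size 3 → [5,7,8]=3  [6,7,8]=3
  size 4 → [5,6,7,8]=6
  size 5 → [4,5,6,7,8]=6
  size 6 → [3,4,5,6,7,8]=6
  size 7 → [2,3,4,5,6,7,8]=6
  first=0(c) contributes 6

6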